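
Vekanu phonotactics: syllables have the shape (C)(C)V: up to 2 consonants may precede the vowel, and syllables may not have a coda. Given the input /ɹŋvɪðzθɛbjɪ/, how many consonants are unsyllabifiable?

The consonants /ɹ/, /ð/ cannot be parsed into a legal (C)(C)V syllable (no codas are permitted; onsets may contain at most 2 consonants).

2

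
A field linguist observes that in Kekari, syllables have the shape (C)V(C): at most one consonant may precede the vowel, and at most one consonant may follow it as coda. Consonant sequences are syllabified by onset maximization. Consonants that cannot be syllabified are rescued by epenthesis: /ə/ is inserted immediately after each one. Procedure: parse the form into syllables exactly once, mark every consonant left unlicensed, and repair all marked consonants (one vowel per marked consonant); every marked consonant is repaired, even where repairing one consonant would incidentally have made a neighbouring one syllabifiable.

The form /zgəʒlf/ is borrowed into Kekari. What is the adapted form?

zəgəʒləfə

Under (C)V(C), the unsyllabifiable consonants are /z/, /l/, /f/ (at most one coda consonant is licensed; onsets are limited to one consonant).
Epenthesis after each stranded consonant: /z/ → /zə/, /l/ → /lə/, /f/ → /fə/.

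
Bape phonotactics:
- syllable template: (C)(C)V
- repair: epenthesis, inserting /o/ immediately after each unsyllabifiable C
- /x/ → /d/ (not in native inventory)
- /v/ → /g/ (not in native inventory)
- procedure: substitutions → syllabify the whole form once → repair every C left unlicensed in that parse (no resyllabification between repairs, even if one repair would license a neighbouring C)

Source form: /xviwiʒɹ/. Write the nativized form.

dgiwiʒoɹo

Substitution: /x/ → /d/, /v/ → /g/, giving /dgiwiʒɹ/.
Under (C)(C)V, the unsyllabifiable consonants are /ʒ/, /ɹ/ (no codas are permitted; onsets may contain at most 2 consonants).
Inserting the epenthetic vowel yields /ʒ/ → /ʒo/, /ɹ/ → /ɹo/.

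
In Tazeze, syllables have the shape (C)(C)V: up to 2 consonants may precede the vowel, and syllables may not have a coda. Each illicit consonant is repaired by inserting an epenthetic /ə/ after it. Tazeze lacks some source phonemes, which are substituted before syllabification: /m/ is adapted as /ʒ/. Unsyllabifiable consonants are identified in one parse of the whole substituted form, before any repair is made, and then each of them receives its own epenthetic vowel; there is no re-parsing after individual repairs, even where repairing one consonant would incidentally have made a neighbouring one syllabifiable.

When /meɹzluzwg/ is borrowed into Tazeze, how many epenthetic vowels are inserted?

After substitution the input is /ʒeɹzluzwg/.
The unsyllabifiable consonants are /ɹ/, /z/, /w/, /g/; each receives one epenthetic vowel.

4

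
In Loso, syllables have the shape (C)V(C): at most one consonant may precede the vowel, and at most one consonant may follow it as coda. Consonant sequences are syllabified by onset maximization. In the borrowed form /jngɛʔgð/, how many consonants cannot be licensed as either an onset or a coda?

Under (C)V(C), the unsyllabifiable consonants are /j/, /n/, /g/, /ð/ (at most one coda consonant is licensed; onsets are limited to one consonant).

4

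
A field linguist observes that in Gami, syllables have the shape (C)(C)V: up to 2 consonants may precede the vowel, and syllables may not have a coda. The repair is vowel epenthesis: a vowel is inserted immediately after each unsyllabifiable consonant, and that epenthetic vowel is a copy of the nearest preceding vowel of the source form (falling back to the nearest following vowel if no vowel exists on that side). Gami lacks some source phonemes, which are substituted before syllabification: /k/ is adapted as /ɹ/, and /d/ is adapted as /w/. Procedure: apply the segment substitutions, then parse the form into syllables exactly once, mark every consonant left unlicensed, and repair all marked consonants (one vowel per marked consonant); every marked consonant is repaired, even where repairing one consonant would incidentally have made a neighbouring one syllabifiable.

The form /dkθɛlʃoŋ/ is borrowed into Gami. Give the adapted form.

wɛɹθɛlʃoŋo

Substitution: /d/ → /w/, /k/ → /ɹ/, giving /wɹθɛlʃoŋ/.
Under (C)(C)V, the unsyllabifiable consonants are /w/, /ŋ/ (no codas are permitted; onsets may contain at most 2 consonants).
Epenthesis after each stranded consonant: /w/ → /wɛ/, /ŋ/ → /ŋo/.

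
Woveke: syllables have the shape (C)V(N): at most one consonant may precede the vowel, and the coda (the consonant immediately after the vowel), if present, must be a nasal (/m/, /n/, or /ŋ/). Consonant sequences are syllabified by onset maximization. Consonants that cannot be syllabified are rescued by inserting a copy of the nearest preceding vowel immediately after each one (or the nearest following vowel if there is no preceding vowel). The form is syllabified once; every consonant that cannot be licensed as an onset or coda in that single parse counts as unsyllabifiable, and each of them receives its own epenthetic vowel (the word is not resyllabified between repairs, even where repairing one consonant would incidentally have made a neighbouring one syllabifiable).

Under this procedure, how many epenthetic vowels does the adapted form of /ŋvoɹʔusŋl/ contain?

The unsyllabifiable consonants are /ŋ/, /ɹ/, /s/, /ŋ/, /l/; each receives one epenthetic vowel.

5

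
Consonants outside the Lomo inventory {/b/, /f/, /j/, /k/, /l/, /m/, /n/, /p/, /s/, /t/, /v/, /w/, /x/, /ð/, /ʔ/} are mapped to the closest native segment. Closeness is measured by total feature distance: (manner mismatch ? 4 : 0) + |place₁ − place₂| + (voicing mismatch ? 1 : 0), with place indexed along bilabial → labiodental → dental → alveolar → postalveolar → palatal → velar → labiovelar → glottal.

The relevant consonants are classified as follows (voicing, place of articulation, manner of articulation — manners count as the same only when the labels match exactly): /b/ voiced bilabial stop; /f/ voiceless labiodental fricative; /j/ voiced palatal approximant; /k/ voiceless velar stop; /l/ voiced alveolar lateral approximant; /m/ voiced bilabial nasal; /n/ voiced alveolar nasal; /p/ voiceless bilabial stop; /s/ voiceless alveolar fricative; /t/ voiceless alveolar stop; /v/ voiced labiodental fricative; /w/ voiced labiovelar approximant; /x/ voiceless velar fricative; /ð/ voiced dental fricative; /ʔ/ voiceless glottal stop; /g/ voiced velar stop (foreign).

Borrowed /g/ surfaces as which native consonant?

k

/k/ is closest: same manner (stop), place distance 0 (velar→velar), voicing differs (+1); total 1. Next closest is /ʔ/ at distance 3.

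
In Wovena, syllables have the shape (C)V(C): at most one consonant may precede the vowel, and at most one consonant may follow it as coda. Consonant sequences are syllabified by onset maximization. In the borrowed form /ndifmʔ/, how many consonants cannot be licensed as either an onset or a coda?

Syllabifying with onset maximization leaves /n/, /m/, /ʔ/ stranded (at most one coda consonant is licensed; onsets are limited to one consonant).

3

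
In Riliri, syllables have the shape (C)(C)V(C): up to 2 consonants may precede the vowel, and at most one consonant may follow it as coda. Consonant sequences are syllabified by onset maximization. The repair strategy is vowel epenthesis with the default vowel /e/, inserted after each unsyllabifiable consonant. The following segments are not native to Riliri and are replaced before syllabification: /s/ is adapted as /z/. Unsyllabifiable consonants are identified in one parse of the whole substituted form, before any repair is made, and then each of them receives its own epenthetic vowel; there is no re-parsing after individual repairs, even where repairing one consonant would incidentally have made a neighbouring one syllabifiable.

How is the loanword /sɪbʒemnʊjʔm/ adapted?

Substitution: /s/ → /z/, giving /zɪbʒemnʊjʔm/.
Under (C)(C)V(C), the unsyllabifiable consonants are /ʔ/, /m/ (at most one coda consonant is licensed; onsets may contain at most 2 consonants).
Each unlicensed consonant becomes the onset of a new syllable: /ʔ/ → /ʔe/, /m/ → /me/.

zɪbʒemnʊjʔeme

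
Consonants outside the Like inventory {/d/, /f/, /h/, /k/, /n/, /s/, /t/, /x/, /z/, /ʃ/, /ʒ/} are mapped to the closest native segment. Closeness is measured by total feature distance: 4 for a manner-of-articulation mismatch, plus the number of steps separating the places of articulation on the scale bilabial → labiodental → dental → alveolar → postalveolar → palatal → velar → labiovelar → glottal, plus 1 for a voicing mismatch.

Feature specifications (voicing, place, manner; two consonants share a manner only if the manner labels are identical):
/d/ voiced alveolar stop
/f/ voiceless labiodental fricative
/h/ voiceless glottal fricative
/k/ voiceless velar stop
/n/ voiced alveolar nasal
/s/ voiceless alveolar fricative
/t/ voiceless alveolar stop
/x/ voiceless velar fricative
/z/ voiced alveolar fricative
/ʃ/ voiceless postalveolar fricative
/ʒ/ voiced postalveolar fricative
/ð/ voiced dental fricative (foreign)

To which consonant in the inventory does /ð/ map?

z

/z/ is closest: same manner (fricative), place distance 1 (dental→alveolar), same voicing; total 1. Next closest is /f/ at distance 2.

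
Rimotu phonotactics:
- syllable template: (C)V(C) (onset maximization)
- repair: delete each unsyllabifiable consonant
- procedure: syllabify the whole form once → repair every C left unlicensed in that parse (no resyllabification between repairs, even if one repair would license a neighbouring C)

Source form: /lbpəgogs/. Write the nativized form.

Syllabifying with onset maximization leaves /l/, /b/, /s/ stranded (at most one coda consonant is licensed; onsets are limited to one consonant).
Each unlicensed consonant is deleted: /l/, /b/, /s/.

pəgog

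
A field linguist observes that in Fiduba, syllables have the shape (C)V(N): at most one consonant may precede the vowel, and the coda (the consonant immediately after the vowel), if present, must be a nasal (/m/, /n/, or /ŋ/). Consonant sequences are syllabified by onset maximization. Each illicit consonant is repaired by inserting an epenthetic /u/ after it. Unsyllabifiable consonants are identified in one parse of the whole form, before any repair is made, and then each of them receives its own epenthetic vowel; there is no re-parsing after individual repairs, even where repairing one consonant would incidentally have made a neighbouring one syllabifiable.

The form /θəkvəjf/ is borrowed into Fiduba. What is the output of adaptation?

θəkuvəjufu

Syllabifying with onset maximization leaves /k/, /j/, /f/ stranded (only a nasal (/m/, /n/, or /ŋ/) is licensed in coda position; onsets are limited to one consonant).
Epenthesis after each stranded consonant: /k/ → /ku/, /j/ → /ju/, /f/ → /fu/.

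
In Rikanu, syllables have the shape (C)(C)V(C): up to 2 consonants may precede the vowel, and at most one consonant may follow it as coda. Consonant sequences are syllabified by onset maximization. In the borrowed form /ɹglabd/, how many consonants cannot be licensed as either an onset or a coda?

2

Syllabifying with onset maximization leaves /ɹ/, /d/ stranded (at most one coda consonant is licensed; onsets may contain at most 2 consonants).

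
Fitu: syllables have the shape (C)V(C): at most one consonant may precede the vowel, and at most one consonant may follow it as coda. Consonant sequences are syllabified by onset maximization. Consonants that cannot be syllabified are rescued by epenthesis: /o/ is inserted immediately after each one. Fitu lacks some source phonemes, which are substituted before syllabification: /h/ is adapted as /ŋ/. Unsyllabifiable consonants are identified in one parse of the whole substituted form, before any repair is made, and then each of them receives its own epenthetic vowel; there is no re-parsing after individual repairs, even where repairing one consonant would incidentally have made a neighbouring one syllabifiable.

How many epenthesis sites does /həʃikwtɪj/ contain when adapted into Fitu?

After substitution the input is /ŋəʃikwtɪj/.
The unsyllabifiable consonants are /w/; each receives one epenthetic vowel.

1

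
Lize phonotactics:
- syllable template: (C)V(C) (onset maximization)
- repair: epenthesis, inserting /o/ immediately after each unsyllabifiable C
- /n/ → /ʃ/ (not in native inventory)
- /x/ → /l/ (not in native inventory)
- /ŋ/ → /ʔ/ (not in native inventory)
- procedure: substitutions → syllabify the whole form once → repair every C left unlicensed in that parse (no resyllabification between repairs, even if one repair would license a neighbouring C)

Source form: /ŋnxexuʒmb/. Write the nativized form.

Substitution: /ŋ/ → /ʔ/, /n/ → /ʃ/, /x/ → /l/, giving /ʔʃleluʒmb/.
Under (C)V(C), the unsyllabifiable consonants are /ʔ/, /ʃ/, /m/, /b/ (at most one coda consonant is licensed; onsets are limited to one consonant).
Each unlicensed consonant becomes the onset of a new syllable: /ʔ/ → /ʔo/, /ʃ/ → /ʃo/, /m/ → /mo/, /b/ → /bo/.

ʔoʃoleluʒmobo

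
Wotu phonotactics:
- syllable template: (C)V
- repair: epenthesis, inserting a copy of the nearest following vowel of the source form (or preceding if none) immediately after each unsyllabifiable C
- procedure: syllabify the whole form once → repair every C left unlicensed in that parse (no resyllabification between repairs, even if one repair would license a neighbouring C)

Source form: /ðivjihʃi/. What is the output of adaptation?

Syllabifying with onset maximization leaves /v/, /h/ stranded (no codas are permitted; onsets are limited to one consonant).
Epenthesis after each stranded consonant: /v/ → /vi/, /h/ → /hi/.

ðivijihiʃi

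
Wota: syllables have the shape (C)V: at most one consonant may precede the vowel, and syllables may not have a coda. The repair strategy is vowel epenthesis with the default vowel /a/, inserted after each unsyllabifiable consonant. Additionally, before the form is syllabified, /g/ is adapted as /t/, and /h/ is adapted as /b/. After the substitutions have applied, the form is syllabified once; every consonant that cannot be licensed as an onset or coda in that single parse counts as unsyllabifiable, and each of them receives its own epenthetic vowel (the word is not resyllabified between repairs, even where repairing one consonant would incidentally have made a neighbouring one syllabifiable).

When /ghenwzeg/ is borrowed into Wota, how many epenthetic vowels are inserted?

After substitution the input is /tbenwzet/.
The unsyllabifiable consonants are /t/, /n/, /w/, /t/; each receives one epenthetic vowel.

4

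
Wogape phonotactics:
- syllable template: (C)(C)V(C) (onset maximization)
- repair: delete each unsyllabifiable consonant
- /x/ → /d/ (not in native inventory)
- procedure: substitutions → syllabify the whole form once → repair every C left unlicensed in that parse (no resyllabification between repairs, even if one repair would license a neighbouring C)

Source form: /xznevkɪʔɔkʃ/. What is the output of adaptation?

znevkɪʔɔk

Substitution: /x/ → /d/, giving /dznevkɪʔɔkʃ/.
The consonants /d/, /ʃ/ cannot be parsed into a legal (C)(C)V(C) syllable (at most one coda consonant is licensed; onsets may contain at most 2 consonants).
Each unlicensed consonant is deleted: /d/, /ʃ/.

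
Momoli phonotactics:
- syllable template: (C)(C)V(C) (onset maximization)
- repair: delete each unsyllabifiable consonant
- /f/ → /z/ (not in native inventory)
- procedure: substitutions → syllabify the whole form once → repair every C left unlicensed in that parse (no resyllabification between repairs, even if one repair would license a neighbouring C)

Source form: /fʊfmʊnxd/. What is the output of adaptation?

Substitution: /f/ → /z/, giving /zʊzmʊnxd/.
Under (C)(C)V(C), the unsyllabifiable consonants are /x/, /d/ (at most one coda consonant is licensed; onsets may contain at most 2 consonants).
Deleting the stranded consonants removes /x/, /d/.

zʊzmʊn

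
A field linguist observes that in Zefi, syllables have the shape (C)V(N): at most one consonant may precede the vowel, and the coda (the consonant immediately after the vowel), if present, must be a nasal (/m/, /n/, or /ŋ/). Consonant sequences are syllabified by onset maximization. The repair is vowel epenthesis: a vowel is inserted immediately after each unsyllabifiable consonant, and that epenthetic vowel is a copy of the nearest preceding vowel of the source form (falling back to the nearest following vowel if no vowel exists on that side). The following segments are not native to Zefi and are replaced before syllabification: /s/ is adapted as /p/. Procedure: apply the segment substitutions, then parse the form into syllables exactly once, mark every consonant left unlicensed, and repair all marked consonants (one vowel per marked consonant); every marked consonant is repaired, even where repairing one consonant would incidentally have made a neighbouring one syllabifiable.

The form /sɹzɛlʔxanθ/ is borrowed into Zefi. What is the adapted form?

Substitution: /s/ → /p/, giving /pɹzɛlʔxanθ/.
Under (C)V(N), the unsyllabifiable consonants are /p/, /ɹ/, /l/, /ʔ/, /θ/ (only a nasal (/m/, /n/, or /ŋ/) is licensed in coda position; onsets are limited to one consonant).
Epenthesis after each stranded consonant: /p/ → /pɛ/, /ɹ/ → /ɹɛ/, /l/ → /lɛ/, /ʔ/ → /ʔɛ/, /θ/ → /θa/.

pɛɹɛzɛlɛʔɛxanθa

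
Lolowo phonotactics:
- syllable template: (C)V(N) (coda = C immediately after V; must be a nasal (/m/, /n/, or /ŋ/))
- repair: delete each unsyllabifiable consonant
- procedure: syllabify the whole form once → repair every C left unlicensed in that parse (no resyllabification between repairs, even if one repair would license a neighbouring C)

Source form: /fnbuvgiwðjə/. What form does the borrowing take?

bugijə

Under (C)V(N), the unsyllabifiable consonants are /f/, /n/, /v/, /w/, /ð/ (only a nasal (/m/, /n/, or /ŋ/) is licensed in coda position; onsets are limited to one consonant).
Each unlicensed consonant is deleted: /f/, /n/, /v/, /w/, /ð/.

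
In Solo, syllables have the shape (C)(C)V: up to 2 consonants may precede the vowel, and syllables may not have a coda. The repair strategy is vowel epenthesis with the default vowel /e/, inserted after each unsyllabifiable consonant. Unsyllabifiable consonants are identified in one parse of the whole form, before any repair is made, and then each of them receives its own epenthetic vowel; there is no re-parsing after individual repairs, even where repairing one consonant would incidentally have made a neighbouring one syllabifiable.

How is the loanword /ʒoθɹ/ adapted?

The consonants /θ/, /ɹ/ cannot be parsed into a legal (C)(C)V syllable (no codas are permitted; onsets may contain at most 2 consonants).
Epenthesis after each stranded consonant: /θ/ → /θe/, /ɹ/ → /ɹe/.

ʒoθeɹe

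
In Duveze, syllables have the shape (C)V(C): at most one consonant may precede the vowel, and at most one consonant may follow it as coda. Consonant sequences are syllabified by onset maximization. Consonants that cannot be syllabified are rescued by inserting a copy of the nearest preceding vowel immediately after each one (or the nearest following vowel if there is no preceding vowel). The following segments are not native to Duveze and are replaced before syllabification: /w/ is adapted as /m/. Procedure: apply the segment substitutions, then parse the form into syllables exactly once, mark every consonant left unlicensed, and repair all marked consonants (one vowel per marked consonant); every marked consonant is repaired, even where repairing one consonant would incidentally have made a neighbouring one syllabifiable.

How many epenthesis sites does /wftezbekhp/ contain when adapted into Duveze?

After substitution the input is /mftezbekhp/.
The unsyllabifiable consonants are /m/, /f/, /h/, /p/; each receives one epenthetic vowel.

4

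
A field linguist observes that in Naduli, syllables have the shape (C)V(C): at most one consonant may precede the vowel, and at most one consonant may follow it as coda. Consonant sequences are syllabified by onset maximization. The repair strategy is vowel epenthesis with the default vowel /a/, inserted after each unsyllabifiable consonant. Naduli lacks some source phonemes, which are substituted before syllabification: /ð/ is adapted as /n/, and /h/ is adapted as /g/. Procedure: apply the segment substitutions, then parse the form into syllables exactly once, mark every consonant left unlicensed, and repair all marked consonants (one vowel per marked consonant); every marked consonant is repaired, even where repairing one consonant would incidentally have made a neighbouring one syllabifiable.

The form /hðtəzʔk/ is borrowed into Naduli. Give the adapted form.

Substitution: /h/ → /g/, /ð/ → /n/, giving /gntəzʔk/.
Syllabifying with onset maximization leaves /g/, /n/, /ʔ/, /k/ stranded (at most one coda consonant is licensed; onsets are limited to one consonant).
Inserting the epenthetic vowel yields /g/ → /ga/, /n/ → /na/, /ʔ/ → /ʔa/, /k/ → /ka/.

ganatəzʔaka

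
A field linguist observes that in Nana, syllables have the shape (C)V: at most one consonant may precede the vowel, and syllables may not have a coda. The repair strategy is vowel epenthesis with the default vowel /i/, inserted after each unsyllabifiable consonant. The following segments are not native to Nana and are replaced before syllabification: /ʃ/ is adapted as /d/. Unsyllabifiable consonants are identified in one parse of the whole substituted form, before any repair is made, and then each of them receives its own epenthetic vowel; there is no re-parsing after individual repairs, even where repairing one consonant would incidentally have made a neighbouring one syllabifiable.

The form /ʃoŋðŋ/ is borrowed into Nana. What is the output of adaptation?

doŋiðiŋi

Substitution: /ʃ/ → /d/, giving /doŋðŋ/.
The consonants /ŋ/, /ð/, /ŋ/ cannot be parsed into a legal (C)V syllable (no codas are permitted; onsets are limited to one consonant).
Inserting the epenthetic vowel yields /ŋ/ → /ŋi/, /ð/ → /ði/, /ŋ/ → /ŋi/.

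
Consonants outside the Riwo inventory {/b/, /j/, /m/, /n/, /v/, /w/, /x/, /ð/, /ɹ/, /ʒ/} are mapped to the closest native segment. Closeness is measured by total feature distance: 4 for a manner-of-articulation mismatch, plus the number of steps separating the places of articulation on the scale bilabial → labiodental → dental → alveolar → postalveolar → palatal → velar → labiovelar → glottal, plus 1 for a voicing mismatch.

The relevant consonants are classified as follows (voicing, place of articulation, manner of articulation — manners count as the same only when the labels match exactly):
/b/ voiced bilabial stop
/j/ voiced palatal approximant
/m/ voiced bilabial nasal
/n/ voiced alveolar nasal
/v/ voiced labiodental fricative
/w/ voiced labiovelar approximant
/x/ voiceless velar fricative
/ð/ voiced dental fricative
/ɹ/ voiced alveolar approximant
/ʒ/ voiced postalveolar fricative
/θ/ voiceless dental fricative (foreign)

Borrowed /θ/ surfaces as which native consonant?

ð

/ð/ is closest: same manner (fricative), place distance 0 (dental→dental), voicing differs (+1); total 1. Next closest is /v/ at distance 2.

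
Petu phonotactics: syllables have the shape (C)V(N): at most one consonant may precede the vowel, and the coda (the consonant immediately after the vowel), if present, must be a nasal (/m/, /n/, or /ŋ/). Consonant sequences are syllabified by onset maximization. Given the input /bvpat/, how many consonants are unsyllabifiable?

3

Syllabifying with onset maximization leaves /b/, /v/, /t/ stranded (only a nasal (/m/, /n/, or /ŋ/) is licensed in coda position; onsets are limited to one consonant).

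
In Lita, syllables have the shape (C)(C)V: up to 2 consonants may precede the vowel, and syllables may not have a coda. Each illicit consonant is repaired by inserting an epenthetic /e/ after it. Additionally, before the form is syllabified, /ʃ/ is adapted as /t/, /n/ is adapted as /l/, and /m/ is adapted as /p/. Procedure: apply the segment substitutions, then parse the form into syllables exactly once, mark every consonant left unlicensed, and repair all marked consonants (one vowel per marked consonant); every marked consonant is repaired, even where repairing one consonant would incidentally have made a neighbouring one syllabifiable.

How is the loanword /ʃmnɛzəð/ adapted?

teplɛzəðe

Substitution: /ʃ/ → /t/, /m/ → /p/, /n/ → /l/, giving /tplɛzəð/.
The consonants /t/, /ð/ cannot be parsed into a legal (C)(C)V syllable (no codas are permitted; onsets may contain at most 2 consonants).
Each unlicensed consonant becomes the onset of a new syllable: /t/ → /te/, /ð/ → /ðe/.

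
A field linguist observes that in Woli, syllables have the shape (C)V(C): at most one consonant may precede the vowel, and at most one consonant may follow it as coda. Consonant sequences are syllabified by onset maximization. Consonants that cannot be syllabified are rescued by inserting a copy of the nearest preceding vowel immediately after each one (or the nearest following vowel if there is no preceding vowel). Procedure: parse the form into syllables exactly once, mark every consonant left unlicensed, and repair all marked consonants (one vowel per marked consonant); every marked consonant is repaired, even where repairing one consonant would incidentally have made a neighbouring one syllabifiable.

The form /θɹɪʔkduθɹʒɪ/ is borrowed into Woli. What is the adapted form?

Syllabifying with onset maximization leaves /θ/, /k/, /ɹ/ stranded (at most one coda consonant is licensed; onsets are limited to one consonant).
Epenthesis after each stranded consonant: /θ/ → /θɪ/, /k/ → /kɪ/, /ɹ/ → /ɹu/.

θɪɹɪʔkɪduθɹuʒɪ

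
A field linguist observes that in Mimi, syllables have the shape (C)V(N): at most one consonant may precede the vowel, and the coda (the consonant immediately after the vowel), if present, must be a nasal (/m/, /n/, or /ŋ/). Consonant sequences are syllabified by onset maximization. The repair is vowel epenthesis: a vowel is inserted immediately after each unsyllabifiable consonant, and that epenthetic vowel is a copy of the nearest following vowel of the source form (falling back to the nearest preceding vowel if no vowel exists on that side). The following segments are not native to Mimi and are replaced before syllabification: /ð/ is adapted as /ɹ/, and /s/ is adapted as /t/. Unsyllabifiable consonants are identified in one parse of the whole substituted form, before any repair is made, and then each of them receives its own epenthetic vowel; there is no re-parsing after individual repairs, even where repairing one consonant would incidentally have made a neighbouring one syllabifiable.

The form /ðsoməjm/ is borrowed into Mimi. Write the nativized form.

Substitution: /ð/ → /ɹ/, /s/ → /t/, giving /ɹtoməjm/.
The consonants /ɹ/, /j/, /m/ cannot be parsed into a legal (C)V(N) syllable (only a nasal (/m/, /n/, or /ŋ/) is licensed in coda position; onsets are limited to one consonant).
Epenthesis after each stranded consonant: /ɹ/ → /ɹo/, /j/ → /jə/, /m/ → /mə/.

ɹotoməjəmə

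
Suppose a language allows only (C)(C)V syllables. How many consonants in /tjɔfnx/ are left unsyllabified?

The consonants /f/, /n/, /x/ cannot be parsed into a legal (C)(C)V syllable (no codas are permitted; onsets may contain at most 2 consonants).

3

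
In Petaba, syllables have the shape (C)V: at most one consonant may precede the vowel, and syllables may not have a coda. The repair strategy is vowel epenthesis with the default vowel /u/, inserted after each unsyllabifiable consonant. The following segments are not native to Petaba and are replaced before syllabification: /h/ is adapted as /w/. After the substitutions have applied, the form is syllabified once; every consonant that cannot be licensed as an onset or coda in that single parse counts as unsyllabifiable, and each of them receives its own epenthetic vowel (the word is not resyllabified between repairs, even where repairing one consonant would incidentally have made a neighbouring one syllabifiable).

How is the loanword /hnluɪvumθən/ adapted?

Substitution: /h/ → /w/, giving /wnluɪvumθən/.
Under (C)V, the unsyllabifiable consonants are /w/, /n/, /m/, /n/ (no codas are permitted; onsets are limited to one consonant).
Epenthesis after each stranded consonant: /w/ → /wu/, /n/ → /nu/, /m/ → /mu/, /n/ → /nu/.

wunuluɪvumuθənu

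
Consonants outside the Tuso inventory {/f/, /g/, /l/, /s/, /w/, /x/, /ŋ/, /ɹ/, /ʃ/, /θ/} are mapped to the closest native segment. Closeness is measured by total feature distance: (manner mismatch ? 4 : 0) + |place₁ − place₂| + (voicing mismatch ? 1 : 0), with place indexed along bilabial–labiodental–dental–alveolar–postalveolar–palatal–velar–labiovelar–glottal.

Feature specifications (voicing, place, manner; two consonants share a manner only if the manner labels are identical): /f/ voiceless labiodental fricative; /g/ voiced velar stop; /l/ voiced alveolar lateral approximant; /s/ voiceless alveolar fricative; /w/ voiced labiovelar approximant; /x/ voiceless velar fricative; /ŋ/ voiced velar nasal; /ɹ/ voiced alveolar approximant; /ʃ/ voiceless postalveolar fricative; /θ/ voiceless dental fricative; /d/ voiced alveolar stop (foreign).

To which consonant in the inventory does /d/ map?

g

/g/ is closest: same manner (stop), place distance 3 (alveolar→velar), same voicing; total 3. Next closest is /l/ at distance 4.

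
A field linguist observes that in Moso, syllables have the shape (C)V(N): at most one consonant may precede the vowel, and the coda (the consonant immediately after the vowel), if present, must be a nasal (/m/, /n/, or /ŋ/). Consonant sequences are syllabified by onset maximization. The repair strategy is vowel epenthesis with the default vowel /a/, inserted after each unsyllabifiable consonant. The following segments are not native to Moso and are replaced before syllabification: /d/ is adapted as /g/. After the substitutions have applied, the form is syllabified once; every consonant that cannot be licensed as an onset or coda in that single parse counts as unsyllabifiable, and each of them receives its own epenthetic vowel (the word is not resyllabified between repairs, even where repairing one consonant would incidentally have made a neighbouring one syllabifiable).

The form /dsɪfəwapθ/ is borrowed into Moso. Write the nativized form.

gasɪfəwapaθa

Substitution: /d/ → /g/, giving /gsɪfəwapθ/.
Under (C)V(N), the unsyllabifiable consonants are /g/, /p/, /θ/ (only a nasal (/m/, /n/, or /ŋ/) is licensed in coda position; onsets are limited to one consonant).
Inserting the epenthetic vowel yields /g/ → /ga/, /p/ → /pa/, /θ/ → /θa/.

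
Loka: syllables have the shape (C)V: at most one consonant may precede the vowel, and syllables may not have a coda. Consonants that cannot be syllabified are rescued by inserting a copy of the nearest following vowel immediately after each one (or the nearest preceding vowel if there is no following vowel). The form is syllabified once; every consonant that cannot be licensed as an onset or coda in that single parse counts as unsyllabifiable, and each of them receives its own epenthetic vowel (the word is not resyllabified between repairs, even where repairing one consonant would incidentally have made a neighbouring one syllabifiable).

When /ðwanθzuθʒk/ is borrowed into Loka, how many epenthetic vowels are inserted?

6

The unsyllabifiable consonants are /ð/, /n/, /θ/, /θ/, /ʒ/, /k/; each receives one epenthetic vowel.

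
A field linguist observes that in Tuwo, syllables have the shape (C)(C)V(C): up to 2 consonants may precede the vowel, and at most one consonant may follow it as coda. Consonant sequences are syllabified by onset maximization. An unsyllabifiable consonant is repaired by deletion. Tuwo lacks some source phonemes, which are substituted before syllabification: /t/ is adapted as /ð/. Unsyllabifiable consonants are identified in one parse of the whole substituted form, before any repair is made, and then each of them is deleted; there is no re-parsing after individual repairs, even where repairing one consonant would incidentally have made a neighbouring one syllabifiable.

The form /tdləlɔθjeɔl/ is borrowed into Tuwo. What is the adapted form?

Substitution: /t/ → /ð/, giving /ðdləlɔθjeɔl/.
Syllabifying with onset maximization leaves /ð/ stranded (at most one coda consonant is licensed; onsets may contain at most 2 consonants).
Each unlicensed consonant is deleted: /ð/.

dləlɔθjeɔl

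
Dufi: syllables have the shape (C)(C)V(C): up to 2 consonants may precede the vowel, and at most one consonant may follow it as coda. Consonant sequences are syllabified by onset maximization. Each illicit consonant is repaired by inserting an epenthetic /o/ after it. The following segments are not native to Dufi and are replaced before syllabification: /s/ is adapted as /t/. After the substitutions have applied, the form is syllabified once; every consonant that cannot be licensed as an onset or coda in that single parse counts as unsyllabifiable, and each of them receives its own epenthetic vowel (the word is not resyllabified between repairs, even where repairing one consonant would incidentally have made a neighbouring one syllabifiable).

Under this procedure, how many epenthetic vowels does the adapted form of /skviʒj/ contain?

After substitution the input is /tkviʒj/.
The unsyllabifiable consonants are /t/, /j/; each receives one epenthetic vowel.

2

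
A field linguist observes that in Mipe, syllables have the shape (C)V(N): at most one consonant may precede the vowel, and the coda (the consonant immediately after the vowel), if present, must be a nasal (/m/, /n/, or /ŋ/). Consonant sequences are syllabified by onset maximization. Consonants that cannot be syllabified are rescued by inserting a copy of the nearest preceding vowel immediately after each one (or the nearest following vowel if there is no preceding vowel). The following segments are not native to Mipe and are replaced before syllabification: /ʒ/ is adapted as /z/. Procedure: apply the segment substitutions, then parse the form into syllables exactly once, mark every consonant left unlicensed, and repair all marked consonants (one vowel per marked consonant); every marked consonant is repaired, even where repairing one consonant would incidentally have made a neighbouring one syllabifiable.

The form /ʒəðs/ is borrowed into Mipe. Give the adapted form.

Substitution: /ʒ/ → /z/, giving /zəðs/.
The consonants /ð/, /s/ cannot be parsed into a legal (C)V(N) syllable (only a nasal (/m/, /n/, or /ŋ/) is licensed in coda position; onsets are limited to one consonant).
Epenthesis after each stranded consonant: /ð/ → /ðə/, /s/ → /sə/.

zəðəsə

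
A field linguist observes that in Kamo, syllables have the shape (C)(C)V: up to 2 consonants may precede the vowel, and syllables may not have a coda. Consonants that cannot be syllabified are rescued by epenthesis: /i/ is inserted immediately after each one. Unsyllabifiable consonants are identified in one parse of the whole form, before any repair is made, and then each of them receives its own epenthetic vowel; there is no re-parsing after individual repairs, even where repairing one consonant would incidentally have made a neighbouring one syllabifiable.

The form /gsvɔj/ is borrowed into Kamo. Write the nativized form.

Under (C)(C)V, the unsyllabifiable consonants are /g/, /j/ (no codas are permitted; onsets may contain at most 2 consonants).
Epenthesis after each stranded consonant: /g/ → /gi/, /j/ → /ji/.

gisvɔji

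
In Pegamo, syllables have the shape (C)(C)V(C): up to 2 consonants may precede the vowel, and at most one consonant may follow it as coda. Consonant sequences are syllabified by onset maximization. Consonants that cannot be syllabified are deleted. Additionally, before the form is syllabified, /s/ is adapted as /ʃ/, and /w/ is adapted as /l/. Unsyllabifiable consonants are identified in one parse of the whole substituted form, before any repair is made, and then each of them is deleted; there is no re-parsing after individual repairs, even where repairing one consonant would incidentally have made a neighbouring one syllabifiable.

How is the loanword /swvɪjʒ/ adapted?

lvɪj

Substitution: /s/ → /ʃ/, /w/ → /l/, giving /ʃlvɪjʒ/.
The consonants /ʃ/, /ʒ/ cannot be parsed into a legal (C)(C)V(C) syllable (at most one coda consonant is licensed; onsets may contain at most 2 consonants).
Each unlicensed consonant is deleted: /ʃ/, /ʒ/.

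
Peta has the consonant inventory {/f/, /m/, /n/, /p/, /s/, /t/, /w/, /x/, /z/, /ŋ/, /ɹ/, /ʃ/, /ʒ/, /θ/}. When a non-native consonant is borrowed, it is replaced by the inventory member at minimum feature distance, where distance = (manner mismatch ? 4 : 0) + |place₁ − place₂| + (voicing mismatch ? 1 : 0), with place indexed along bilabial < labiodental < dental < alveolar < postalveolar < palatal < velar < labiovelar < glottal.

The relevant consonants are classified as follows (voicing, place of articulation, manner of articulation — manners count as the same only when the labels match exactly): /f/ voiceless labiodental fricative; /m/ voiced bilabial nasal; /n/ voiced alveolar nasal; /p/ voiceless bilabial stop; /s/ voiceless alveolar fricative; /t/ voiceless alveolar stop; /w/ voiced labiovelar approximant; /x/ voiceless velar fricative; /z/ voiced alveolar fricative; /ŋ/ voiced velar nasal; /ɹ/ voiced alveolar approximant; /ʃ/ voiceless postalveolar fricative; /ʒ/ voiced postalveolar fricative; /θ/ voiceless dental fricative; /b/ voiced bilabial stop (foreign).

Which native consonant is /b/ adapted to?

p

/p/ is closest: same manner (stop), place distance 0 (bilabial→bilabial), voicing differs (+1); total 1. Next closest is /m/ at distance 4.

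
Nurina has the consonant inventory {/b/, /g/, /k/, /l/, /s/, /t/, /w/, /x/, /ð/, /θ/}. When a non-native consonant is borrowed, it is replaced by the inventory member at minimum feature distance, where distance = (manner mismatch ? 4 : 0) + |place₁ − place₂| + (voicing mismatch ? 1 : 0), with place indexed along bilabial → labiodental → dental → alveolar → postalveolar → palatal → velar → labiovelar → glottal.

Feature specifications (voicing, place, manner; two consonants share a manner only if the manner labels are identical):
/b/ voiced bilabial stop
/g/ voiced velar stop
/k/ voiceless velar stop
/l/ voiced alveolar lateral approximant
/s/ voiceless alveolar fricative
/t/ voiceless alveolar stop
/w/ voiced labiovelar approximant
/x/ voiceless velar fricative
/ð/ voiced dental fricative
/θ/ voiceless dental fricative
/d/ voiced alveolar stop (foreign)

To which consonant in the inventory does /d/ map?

/t/ is closest: same manner (stop), place distance 0 (alveolar→alveolar), voicing differs (+1); total 1. Next closest is /b/ at distance 3.

t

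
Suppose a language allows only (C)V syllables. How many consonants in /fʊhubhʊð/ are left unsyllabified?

The consonants /b/, /ð/ cannot be parsed into a legal (C)V syllable (no codas are permitted; onsets are limited to one consonant).

2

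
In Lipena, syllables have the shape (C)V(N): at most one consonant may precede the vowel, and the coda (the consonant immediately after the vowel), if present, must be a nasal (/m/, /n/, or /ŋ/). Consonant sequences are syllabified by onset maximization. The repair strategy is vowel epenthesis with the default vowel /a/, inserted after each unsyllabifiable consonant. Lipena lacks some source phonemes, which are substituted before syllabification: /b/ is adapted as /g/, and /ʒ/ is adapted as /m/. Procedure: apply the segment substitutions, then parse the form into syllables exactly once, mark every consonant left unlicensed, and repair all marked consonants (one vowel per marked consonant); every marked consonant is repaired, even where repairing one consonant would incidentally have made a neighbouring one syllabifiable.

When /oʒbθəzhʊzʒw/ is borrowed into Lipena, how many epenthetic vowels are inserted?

5

After substitution the input is /omgθəzhʊzmw/.
The unsyllabifiable consonants are /g/, /z/, /z/, /m/, /w/; each receives one epenthetic vowel.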